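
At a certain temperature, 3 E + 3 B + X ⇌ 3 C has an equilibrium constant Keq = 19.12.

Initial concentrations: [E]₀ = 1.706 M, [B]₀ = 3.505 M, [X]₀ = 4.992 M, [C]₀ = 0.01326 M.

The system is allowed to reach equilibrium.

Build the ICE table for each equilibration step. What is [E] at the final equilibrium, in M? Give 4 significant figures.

Q₀ = 2.1845e-09 vs Keq = 19.12 ⇒ Q<K, forward
Step 1:
                    E           B           X           C
  init          1.706       3.505       4.992     0.01326
  Δ            -1.529      -1.529     -0.5097       1.529
  eq            0.177       1.976       4.482       1.542
  solve Keq expr → x = 0.5097; check Q = 19.12

[E]_eq = 0.177 M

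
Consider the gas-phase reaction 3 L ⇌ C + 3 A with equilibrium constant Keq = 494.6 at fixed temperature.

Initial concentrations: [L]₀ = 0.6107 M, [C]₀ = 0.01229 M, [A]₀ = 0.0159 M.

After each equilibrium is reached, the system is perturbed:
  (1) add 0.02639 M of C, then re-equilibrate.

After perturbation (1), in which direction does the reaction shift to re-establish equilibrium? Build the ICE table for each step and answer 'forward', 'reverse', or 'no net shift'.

Direction: reverse

Q₀ = 2.1690e-07 vs Keq = 494.6 ⇒ Q<K, forward
Step 1:
                   L          C          A
  I           0.6107    0.01229     0.0159
  C          -0.5675     0.1892     0.5675
  E          0.04324     0.2014     0.5834
  solve Keq expr → x = 0.1892; check Q = 494.6
Then add 0.02639 M of C.
Step 2:
                   L          C          A
  I          0.04324     0.2278     0.5834
  C         0.001648 -5.4931e-04  -0.001648
  E          0.04489     0.2273     0.5817
  solve Keq expr → x = -5.4931e-04; check Q = 494.6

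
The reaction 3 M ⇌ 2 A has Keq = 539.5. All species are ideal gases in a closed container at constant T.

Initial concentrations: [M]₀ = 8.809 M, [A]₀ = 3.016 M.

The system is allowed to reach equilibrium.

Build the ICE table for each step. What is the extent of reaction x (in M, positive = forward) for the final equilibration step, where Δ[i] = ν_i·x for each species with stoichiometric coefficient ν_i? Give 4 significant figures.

x = 2.765 M

Q₀ = 0.01331 vs Keq = 539.5 ⇒ Q<K, forward
Step 1:
                    M           A
  Initial       8.809       3.016
  Change       -8.296        5.53
  Equil        0.5135       8.546
  solve Keq expr → x = 2.765; check Q = 539.5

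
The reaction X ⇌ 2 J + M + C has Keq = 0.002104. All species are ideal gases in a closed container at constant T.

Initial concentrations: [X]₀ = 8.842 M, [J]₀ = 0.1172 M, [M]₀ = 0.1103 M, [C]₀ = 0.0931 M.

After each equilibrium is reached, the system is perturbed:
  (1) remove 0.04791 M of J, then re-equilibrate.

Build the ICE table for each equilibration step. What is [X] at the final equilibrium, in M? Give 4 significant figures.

[X]_eq = 8.648 M

Q₀ = 1.5953e-05 vs Keq = 0.002104 ⇒ Q<K, forward
Step 1:
                    X           J           M           C
  init          8.842      0.1172      0.1103      0.0931
  Δ           -0.1806      0.3612      0.1806      0.1806
  eq            8.661      0.4784      0.2909      0.2737
  solve Keq expr → x = 0.1806; check Q = 0.002104
Then remove 0.04791 M of J.
Step 2:
                    X           J           M           C
  init          8.661      0.4305      0.2909      0.2737
  Δ          -0.01314     0.02627     0.01314     0.01314
  eq            8.648      0.4568       0.304      0.2868
  solve Keq expr → x = 0.01314; check Q = 0.002104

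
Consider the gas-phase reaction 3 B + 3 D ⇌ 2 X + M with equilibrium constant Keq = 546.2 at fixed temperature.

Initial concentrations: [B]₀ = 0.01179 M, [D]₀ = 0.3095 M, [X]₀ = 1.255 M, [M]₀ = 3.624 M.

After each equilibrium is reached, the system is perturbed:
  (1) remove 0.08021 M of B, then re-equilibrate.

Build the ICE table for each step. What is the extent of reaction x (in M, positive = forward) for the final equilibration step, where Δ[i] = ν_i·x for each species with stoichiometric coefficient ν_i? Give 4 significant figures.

x = -0.01663 M

Q₀ = 1.1748e+08 vs Keq = 546.2 ⇒ Q>K, reverse
Step 1:
                    B           D           X           M
  init        0.01179      0.3095       1.255       3.624
  Δ            0.3029      0.3029     -0.2019      -0.101
  eq           0.3146      0.6124       1.053       3.523
  solve Keq expr → x = -0.101; check Q = 546.2
Then remove 0.08021 M of B.
Step 2:
                    B           D           X           M
  init         0.2344      0.6124       1.053       3.523
  Δ            0.0499      0.0499    -0.03326    -0.01663
  eq           0.2843      0.6623        1.02       3.506
  solve Keq expr → x = -0.01663; check Q = 546.2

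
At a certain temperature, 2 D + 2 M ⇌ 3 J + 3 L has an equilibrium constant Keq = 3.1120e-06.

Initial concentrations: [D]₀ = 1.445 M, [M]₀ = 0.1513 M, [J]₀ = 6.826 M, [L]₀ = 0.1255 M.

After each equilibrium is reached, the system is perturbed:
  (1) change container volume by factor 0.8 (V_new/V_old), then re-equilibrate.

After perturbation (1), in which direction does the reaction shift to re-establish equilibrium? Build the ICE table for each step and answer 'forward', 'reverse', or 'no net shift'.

Q₀ = 13.15 vs Keq = 3.1120e-06 ⇒ Q>K, reverse
Step 1:
                   D          M          J          L
  Initial      1.445     0.1513      6.826     0.1255
  Change     0.08293    0.08293    -0.1244    -0.1244
  Equil        1.528     0.2342      6.702   0.001098
  solve Keq expr → x = -0.04147; check Q = 3.1120e-06
Then change container volume by factor 0.8 (V_new/V_old).
Step 2:
                   D          M          J          L
  Initial       1.91     0.2928      8.377   0.001373
  Change  1.2622e-04 1.2622e-04 -1.8933e-04 -1.8933e-04
  Equil         1.91     0.2929      8.377   0.001183
  solve Keq expr → x = -6.3109e-05; check Q = 3.1120e-06

Direction: reverse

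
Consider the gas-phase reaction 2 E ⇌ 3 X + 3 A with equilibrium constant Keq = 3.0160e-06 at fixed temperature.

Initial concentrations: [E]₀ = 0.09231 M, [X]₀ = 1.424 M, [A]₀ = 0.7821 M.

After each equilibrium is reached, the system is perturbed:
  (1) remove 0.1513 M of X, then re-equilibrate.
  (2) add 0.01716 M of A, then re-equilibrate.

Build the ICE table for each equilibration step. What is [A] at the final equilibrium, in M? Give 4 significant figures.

Q₀ = 162.1 vs Keq = 3.0160e-06 ⇒ Q>K, reverse
Step 1:
                   E          X          A
  I          0.09231      1.424     0.7821
  C           0.5109    -0.7664    -0.7664
  E           0.6033     0.6576    0.01569
  solve Keq expr → x = -0.2555; check Q = 3.0160e-06
Then remove 0.1513 M of X.
Step 2:
                   E          X          A
  I           0.6033     0.5063    0.01569
  C        -0.002963   0.004444   0.004444
  E           0.6003     0.5107    0.02013
  solve Keq expr → x = 0.001481; check Q = 3.0160e-06
Then add 0.01716 M of A.
Step 3:
                   E          X          A
  I           0.6003     0.5107    0.03729
  C          0.01083   -0.01625   -0.01625
  E           0.6111     0.4945    0.02104
  solve Keq expr → x = -0.005416; check Q = 3.0160e-06

[A]_eq = 0.02104 M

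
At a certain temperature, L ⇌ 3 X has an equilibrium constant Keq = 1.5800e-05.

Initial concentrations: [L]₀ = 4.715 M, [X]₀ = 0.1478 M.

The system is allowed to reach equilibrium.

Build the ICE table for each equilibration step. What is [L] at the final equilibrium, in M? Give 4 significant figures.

[L]_eq = 4.75 M

Q₀ = 6.8477e-04 vs Keq = 1.5800e-05 ⇒ Q>K, reverse
Step 1:
                    L           X
  Initial       4.715      0.1478
  Change      0.03521     -0.1056
  Equil          4.75     0.04218
  solve Keq expr → x = -0.03521; check Q = 1.5800e-05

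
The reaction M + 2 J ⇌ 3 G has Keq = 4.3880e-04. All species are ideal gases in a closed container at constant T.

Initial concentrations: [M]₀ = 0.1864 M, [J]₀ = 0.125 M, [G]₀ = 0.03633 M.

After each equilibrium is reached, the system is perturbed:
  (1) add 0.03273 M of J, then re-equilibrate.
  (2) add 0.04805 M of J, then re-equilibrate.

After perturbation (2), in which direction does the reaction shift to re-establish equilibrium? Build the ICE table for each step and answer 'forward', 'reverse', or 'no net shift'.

Direction: forward

Q₀ = 0.01646 vs Keq = 4.3880e-04 ⇒ Q>K, reverse
Step 1:
                    M           J           G
  Initial      0.1864       0.125     0.03633
  Change     0.008129     0.01626    -0.02439
  Equil        0.1945      0.1413     0.01194
  solve Keq expr → x = -0.008129; check Q = 4.3880e-04
Then add 0.03273 M of J.
Step 2:
                    M           J           G
  Initial      0.1945       0.174     0.01194
  Change  -5.6892e-04   -0.001138    0.001707
  Equil         0.194      0.1729     0.01365
  solve Keq expr → x = 5.6892e-04; check Q = 4.3880e-04
Then add 0.04805 M of J.
Step 3:
                    M           J           G
  Initial       0.194      0.2209     0.01365
  Change  -7.7603e-04   -0.001552    0.002328
  Equil        0.1932      0.2193     0.01598
  solve Keq expr → x = 7.7603e-04; check Q = 4.3880e-04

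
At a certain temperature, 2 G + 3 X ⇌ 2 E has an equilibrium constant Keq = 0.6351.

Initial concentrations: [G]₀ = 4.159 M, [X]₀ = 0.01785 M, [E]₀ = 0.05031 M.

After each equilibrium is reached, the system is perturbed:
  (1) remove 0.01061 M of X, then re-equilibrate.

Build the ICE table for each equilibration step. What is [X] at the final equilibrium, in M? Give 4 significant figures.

Q₀ = 25.73 vs Keq = 0.6351 ⇒ Q>K, reverse
Step 1:
                  G         X         E
  Initial     4.159   0.01785   0.05031
  Change    0.01827    0.0274  -0.01827
  Equil       4.177   0.04525   0.03204
  solve Keq expr → x = -0.009133; check Q = 0.6351
Then remove 0.01061 M of X.
Step 2:
                  G         X         E
  Initial     4.177   0.03464   0.03204
  Change   0.004295  0.006442 -0.004295
  Equil       4.182   0.04108   0.02775
  solve Keq expr → x = -0.002147; check Q = 0.6351

[X]_eq = 0.04108 M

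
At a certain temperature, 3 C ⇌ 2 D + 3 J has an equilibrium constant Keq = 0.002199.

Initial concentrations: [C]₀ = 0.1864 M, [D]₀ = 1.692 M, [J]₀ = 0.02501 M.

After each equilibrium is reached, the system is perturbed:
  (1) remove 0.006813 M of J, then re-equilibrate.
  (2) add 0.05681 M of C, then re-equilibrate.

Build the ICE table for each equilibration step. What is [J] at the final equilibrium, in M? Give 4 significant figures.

Q₀ = 0.006915 vs Keq = 0.002199 ⇒ Q>K, reverse
Step 1:
                    C           D           J
  Initial      0.1864       1.692     0.02501
  Change     0.007242   -0.004828   -0.007242
  Equil        0.1936       1.687     0.01777
  solve Keq expr → x = -0.002414; check Q = 0.002199
Then remove 0.006813 M of J.
Step 2:
                    C           D           J
  Initial      0.1936       1.687     0.01095
  Change    -0.006215    0.004143    0.006215
  Equil        0.1874       1.691     0.01717
  solve Keq expr → x = 0.002072; check Q = 0.002199
Then add 0.05681 M of C.
Step 3:
                    C           D           J
  Initial      0.2442       1.691     0.01717
  Change    -0.004742    0.003162    0.004742
  Equil        0.2395       1.694     0.02191
  solve Keq expr → x = 0.001581; check Q = 0.002199

[J]_eq = 0.02191 M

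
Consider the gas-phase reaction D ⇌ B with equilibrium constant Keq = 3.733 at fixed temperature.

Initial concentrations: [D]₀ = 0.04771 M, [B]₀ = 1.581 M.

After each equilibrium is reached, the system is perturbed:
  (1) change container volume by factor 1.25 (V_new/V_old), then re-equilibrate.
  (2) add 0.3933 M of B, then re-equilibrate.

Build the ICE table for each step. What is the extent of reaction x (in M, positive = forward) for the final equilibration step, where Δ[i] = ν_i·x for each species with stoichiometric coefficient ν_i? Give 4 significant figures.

x = -0.0831 M

Q₀ = 33.14 vs Keq = 3.733 ⇒ Q>K, reverse
Step 1:
                   D          B
  init       0.04771      1.581
  Δ           0.2964    -0.2964
  eq          0.3441      1.285
  solve Keq expr → x = -0.2964; check Q = 3.733
Then change container volume by factor 1.25 (V_new/V_old).
Step 2:
                   D          B
  init        0.2753      1.028
  Δ                0          0
  eq          0.2753      1.028
  solve Keq expr → x = 0; check Q = 3.733
Then add 0.3933 M of B.
Step 3:
                   D          B
  init        0.2753      1.421
  Δ           0.0831    -0.0831
  eq          0.3584      1.338
  solve Keq expr → x = -0.0831; check Q = 3.733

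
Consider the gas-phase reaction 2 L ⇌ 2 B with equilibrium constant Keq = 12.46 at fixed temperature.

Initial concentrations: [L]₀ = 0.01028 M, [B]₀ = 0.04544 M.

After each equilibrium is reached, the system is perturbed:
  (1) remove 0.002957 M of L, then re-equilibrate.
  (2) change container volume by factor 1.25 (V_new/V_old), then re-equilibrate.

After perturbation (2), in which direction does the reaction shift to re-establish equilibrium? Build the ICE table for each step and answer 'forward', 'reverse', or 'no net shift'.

Direction: no net shift

Q₀ = 19.54 vs Keq = 12.46 ⇒ Q>K, reverse
Step 1:
                    L           B
  Initial     0.01028     0.04544
  Change     0.002021   -0.002021
  Equil        0.0123     0.04342
  solve Keq expr → x = -0.00101; check Q = 12.46
Then remove 0.002957 M of L.
Step 2:
                    L           B
  Initial    0.009344     0.04342
  Change     0.002304   -0.002304
  Equil       0.01165     0.04112
  solve Keq expr → x = -0.001152; check Q = 12.46
Then change container volume by factor 1.25 (V_new/V_old).
Step 3:
                    L           B
  Initial    0.009318     0.03289
  Change            0           0
  Equil      0.009318     0.03289
  solve Keq expr → x = 0; check Q = 12.46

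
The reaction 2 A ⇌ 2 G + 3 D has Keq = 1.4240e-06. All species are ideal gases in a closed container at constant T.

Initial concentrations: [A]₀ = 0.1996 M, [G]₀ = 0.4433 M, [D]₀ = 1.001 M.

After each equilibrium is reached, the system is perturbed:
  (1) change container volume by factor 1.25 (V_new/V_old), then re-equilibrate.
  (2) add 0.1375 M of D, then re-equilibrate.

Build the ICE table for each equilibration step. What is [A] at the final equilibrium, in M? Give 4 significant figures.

[A]_eq = 0.512 M

Q₀ = 4.947 vs Keq = 1.4240e-06 ⇒ Q>K, reverse
Step 1:
                  A         G         D
  Initial    0.1996    0.4433     1.001
  Change     0.4395   -0.4395   -0.6592
  Equil      0.6391  0.003817    0.3418
  solve Keq expr → x = -0.2197; check Q = 1.4240e-06
Then change container volume by factor 1.25 (V_new/V_old).
Step 2:
                  A         G         D
  Initial    0.5113  0.003053    0.2734
  Change  -0.001164  0.001164  0.001746
  Equil      0.5101  0.004217    0.2752
  solve Keq expr → x = 5.8186e-04; check Q = 1.4240e-06
Then add 0.1375 M of D.
Step 3:
                  A         G         D
  Initial    0.5101  0.004217    0.4127
  Change   0.001889 -0.001889 -0.002833
  Equil       0.512  0.002329    0.4098
  solve Keq expr → x = -9.4425e-04; check Q = 1.4240e-06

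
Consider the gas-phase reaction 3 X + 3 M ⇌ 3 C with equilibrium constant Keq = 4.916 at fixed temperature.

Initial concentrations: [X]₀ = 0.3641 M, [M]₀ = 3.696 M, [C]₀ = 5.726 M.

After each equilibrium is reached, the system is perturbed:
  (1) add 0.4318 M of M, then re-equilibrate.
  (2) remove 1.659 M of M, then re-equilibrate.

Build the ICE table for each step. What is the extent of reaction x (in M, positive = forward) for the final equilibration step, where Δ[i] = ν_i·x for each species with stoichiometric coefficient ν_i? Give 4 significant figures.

Q₀ = 77.04 vs Keq = 4.916 ⇒ Q>K, reverse
Step 1:
                  X         M         C
  I          0.3641     3.696     5.726
  C          0.4005    0.4005   -0.4005
  E          0.7646     4.096     5.326
  solve Keq expr → x = -0.1335; check Q = 4.916
Then add 0.4318 M of M.
Step 2:
                  X         M         C
  I          0.7646     4.528     5.326
  C        -0.05668  -0.05668   0.05668
  E          0.7079     4.472     5.382
  solve Keq expr → x = 0.01889; check Q = 4.916
Then remove 1.659 M of M.
Step 3:
                  X         M         C
  I          0.7079     2.813     5.382
  C          0.2683    0.2683   -0.2683
  E          0.9762     3.081     5.114
  solve Keq expr → x = -0.08944; check Q = 4.916

x = -0.08944 M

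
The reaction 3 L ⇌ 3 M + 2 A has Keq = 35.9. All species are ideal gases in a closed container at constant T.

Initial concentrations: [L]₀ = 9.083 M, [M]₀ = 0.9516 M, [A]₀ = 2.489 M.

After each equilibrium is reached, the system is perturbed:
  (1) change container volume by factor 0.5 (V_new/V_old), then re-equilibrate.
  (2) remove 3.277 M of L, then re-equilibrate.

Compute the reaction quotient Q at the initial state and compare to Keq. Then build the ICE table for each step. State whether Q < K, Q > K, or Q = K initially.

Q₀ = 0.007124 vs Keq = 35.9 ⇒ Q<K, forward
Step 1:
                  L         M         A
  I           9.083    0.9516     2.489
  C          -4.261     4.261     2.841
  E           4.822     5.213      5.33
  solve Keq expr → x = 1.42; check Q = 35.9
Then change container volume by factor 0.5 (V_new/V_old).
Step 2:
                  L         M         A
  I           9.643     10.43     10.66
  C           1.887    -1.887    -1.258
  E           11.53     8.539     9.402
  solve Keq expr → x = -0.629; check Q = 35.9
Then remove 3.277 M of L.
Step 3:
                  L         M         A
  I           8.253     8.539     9.402
  C           1.159    -1.159   -0.7725
  E           9.412      7.38     8.629
  solve Keq expr → x = -0.3862; check Q = 35.9

Q₀ = 0.007124; Q < K (proceeds forward)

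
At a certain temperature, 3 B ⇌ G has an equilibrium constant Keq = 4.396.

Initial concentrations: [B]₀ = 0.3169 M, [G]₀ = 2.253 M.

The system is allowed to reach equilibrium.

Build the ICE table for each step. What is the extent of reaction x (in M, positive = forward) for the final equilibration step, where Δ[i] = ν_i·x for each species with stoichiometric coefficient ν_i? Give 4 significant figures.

x = -0.1549 M

Q₀ = 70.79 vs Keq = 4.396 ⇒ Q>K, reverse
Step 1:
                   B          G
  init        0.3169      2.253
  Δ           0.4646    -0.1549
  eq          0.7815      2.098
  solve Keq expr → x = -0.1549; check Q = 4.396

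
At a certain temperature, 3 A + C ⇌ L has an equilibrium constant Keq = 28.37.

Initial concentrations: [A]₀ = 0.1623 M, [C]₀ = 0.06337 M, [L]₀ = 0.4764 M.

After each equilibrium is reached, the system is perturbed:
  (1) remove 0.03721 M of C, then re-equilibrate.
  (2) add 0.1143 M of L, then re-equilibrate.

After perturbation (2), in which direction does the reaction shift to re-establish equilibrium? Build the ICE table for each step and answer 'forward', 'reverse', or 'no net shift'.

Q₀ = 1758 vs Keq = 28.37 ⇒ Q>K, reverse
Step 1:
                  A         C         L
  I          0.1623   0.06337    0.4764
  C          0.2796   0.09319  -0.09319
  E          0.4419    0.1566    0.3832
  solve Keq expr → x = -0.09319; check Q = 28.37
Then remove 0.03721 M of C.
Step 2:
                  A         C         L
  I          0.4419    0.1194    0.3832
  C         0.02669  0.008898 -0.008898
  E          0.4686    0.1282    0.3743
  solve Keq expr → x = -0.008898; check Q = 28.37
Then add 0.1143 M of L.
Step 3:
                  A         C         L
  I          0.4686    0.1282    0.4886
  C         0.02831  0.009436 -0.009436
  E          0.4969    0.1377    0.4792
  solve Keq expr → x = -0.009436; check Q = 28.37

Direction: reverse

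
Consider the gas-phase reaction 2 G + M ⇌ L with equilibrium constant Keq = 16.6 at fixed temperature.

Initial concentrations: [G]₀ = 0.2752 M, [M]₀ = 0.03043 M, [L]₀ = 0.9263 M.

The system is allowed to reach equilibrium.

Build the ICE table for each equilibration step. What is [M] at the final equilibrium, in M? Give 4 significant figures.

[M]_eq = 0.1633 M

Q₀ = 401.9 vs Keq = 16.6 ⇒ Q>K, reverse
Step 1:
                   G          M          L
  init        0.2752    0.03043     0.9263
  Δ           0.2658     0.1329    -0.1329
  eq           0.541     0.1633     0.7934
  solve Keq expr → x = -0.1329; check Q = 16.6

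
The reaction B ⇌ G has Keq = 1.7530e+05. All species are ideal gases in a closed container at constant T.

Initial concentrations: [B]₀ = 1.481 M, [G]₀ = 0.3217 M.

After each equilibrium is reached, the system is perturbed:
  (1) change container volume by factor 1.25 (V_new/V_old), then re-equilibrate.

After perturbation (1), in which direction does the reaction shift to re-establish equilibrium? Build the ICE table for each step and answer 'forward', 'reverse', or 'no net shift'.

Q₀ = 0.2172 vs Keq = 1.7530e+05 ⇒ Q<K, forward
Step 1:
                  B         G
  Initial     1.481    0.3217
  Change     -1.481     1.481
  Equil   1.0283e-05     1.803
  solve Keq expr → x = 1.481; check Q = 1.7530e+05
Then change container volume by factor 1.25 (V_new/V_old).
Step 2:
                  B         G
  Initial 8.2268e-06     1.442
  Change          0         0
  Equil   8.2268e-06     1.442
  solve Keq expr → x = 0; check Q = 1.7530e+05

Direction: no net shift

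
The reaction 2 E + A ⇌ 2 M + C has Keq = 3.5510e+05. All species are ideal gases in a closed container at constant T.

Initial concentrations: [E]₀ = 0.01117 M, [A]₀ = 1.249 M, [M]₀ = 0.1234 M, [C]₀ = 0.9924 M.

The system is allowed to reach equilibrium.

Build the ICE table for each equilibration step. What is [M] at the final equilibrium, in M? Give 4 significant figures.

Q₀ = 96.97 vs Keq = 3.5510e+05 ⇒ Q<K, forward
Step 1:
                   E          A          M          C
  init       0.01117      1.249     0.1234     0.9924
  Δ         -0.01097  -0.005484    0.01097   0.005484
  eq      2.0199e-04      1.244     0.1344     0.9979
  solve Keq expr → x = 0.005484; check Q = 3.5510e+05

[M]_eq = 0.1344 M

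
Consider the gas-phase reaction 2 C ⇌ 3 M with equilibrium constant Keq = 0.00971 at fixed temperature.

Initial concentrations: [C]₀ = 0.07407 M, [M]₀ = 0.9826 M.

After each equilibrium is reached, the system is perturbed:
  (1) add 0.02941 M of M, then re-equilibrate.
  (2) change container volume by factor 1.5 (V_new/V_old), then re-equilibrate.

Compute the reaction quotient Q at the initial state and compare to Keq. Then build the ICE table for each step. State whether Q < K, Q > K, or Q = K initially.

Q₀ = 172.9; Q > K (proceeds reverse)

Q₀ = 172.9 vs Keq = 0.00971 ⇒ Q>K, reverse
Step 1:
                    C           M
  Initial     0.07407      0.9826
  Change       0.5511     -0.8266
  Equil        0.6252       0.156
  solve Keq expr → x = -0.2755; check Q = 0.00971
Then add 0.02941 M of M.
Step 2:
                    C           M
  Initial      0.6252      0.1854
  Change      0.01766    -0.02649
  Equil        0.6428      0.1589
  solve Keq expr → x = -0.008829; check Q = 0.00971
Then change container volume by factor 1.5 (V_new/V_old).
Step 3:
                    C           M
  Initial      0.4285      0.1059
  Change    -0.009075     0.01361
  Equil        0.4195      0.1195
  solve Keq expr → x = 0.004537; check Q = 0.00971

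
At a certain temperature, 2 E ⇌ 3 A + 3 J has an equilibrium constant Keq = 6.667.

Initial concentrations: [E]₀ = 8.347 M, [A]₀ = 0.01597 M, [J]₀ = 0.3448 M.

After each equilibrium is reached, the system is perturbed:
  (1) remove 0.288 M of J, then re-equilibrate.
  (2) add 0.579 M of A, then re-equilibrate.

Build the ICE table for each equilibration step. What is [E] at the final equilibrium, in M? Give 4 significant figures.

[E]_eq = 6.821 M

Q₀ = 2.3964e-09 vs Keq = 6.667 ⇒ Q<K, forward
Step 1:
                  E         A         J
  I           8.347   0.01597    0.3448
  C          -1.611     2.416     2.416
  E           6.736     2.432     2.761
  solve Keq expr → x = 0.8053; check Q = 6.667
Then remove 0.288 M of J.
Step 2:
                  E         A         J
  I           6.736     2.432     2.473
  C        -0.08526    0.1279    0.1279
  E           6.651      2.56     2.601
  solve Keq expr → x = 0.04263; check Q = 6.667
Then add 0.579 M of A.
Step 3:
                  E         A         J
  I           6.651     3.139     2.601
  C          0.1693    -0.254    -0.254
  E           6.821     2.885     2.347
  solve Keq expr → x = -0.08466; check Q = 6.667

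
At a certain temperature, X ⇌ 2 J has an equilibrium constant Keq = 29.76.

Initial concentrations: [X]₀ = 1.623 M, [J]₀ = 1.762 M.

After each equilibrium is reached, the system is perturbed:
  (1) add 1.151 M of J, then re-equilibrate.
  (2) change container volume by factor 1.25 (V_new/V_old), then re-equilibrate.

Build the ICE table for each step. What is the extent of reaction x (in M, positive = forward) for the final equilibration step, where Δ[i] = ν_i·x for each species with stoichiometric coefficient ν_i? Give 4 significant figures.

x = 0.07791 M

Q₀ = 1.913 vs Keq = 29.76 ⇒ Q<K, forward
Step 1:
                   X          J
  Initial      1.623      1.762
  Change      -1.097      2.194
  Equil       0.5259      3.956
  solve Keq expr → x = 1.097; check Q = 29.76
Then add 1.151 M of J.
Step 2:
                   X          J
  Initial     0.5259      5.107
  Change      0.2114    -0.4228
  Equil       0.7373      4.684
  solve Keq expr → x = -0.2114; check Q = 29.76
Then change container volume by factor 1.25 (V_new/V_old).
Step 3:
                   X          J
  Initial     0.5899      3.747
  Change    -0.07791     0.1558
  Equil        0.512      3.903
  solve Keq expr → x = 0.07791; check Q = 29.76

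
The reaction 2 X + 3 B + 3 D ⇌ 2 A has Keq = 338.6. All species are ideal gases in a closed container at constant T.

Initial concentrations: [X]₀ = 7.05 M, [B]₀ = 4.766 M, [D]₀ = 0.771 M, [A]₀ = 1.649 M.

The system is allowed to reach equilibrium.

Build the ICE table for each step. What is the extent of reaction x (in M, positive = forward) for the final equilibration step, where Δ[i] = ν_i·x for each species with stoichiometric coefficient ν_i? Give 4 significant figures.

x = 0.2513 M

Q₀ = 0.001103 vs Keq = 338.6 ⇒ Q<K, forward
Step 1:
                    X           B           D           A
  Initial        7.05       4.766       0.771       1.649
  Change      -0.5026      -0.754      -0.754      0.5026
  Equil         6.547       4.012     0.01703       2.152
  solve Keq expr → x = 0.2513; check Q = 338.6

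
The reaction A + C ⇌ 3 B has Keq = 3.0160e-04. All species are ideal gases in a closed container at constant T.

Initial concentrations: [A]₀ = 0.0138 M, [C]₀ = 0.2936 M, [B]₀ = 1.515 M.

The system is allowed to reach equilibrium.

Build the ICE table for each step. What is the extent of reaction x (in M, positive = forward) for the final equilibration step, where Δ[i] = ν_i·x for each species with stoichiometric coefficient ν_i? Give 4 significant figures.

x = -0.4886 M

Q₀ = 858.2 vs Keq = 3.0160e-04 ⇒ Q>K, reverse
Step 1:
                    A           C           B
  I            0.0138      0.2936       1.515
  C            0.4886      0.4886      -1.466
  E            0.5024      0.7822     0.04912
  solve Keq expr → x = -0.4886; check Q = 3.0160e-04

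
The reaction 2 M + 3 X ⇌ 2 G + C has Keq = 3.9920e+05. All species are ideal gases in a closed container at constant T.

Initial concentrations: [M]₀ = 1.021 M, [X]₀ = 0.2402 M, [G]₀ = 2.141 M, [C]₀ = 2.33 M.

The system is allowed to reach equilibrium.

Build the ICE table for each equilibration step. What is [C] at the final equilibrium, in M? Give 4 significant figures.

Q₀ = 739.3 vs Keq = 3.9920e+05 ⇒ Q<K, forward
Step 1:
                  M         X         G         C
  init        1.021    0.2402     2.141      2.33
  Δ         -0.1373    -0.206    0.1373   0.06867
  eq         0.8837   0.03418     2.278     2.399
  solve Keq expr → x = 0.06867; check Q = 3.9920e+05

[C]_eq = 2.399 M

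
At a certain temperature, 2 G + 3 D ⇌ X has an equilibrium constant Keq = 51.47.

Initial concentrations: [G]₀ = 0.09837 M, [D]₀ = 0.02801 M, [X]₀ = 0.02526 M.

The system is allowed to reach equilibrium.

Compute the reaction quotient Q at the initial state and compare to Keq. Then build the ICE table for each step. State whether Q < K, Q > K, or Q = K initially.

Q₀ = 1.1879e+05; Q > K (proceeds reverse)

Q₀ = 1.1879e+05 vs Keq = 51.47 ⇒ Q>K, reverse
Step 1:
                  G         D         X
  Initial   0.09837   0.02801   0.02526
  Change    0.04828   0.07242  -0.02414
  Equil      0.1466    0.1004  0.001121
  solve Keq expr → x = -0.02414; check Q = 51.47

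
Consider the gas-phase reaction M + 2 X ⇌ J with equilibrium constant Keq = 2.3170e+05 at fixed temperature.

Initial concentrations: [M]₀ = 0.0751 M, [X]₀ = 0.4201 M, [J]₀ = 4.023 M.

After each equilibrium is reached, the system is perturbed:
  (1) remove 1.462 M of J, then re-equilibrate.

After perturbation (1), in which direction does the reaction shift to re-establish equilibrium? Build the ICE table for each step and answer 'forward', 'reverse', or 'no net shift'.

Q₀ = 303.5 vs Keq = 2.3170e+05 ⇒ Q<K, forward
Step 1:
                   M          X          J
  Initial     0.0751     0.4201      4.023
  Change    -0.07486    -0.1497    0.07486
  Equil   2.4192e-04     0.2704      4.098
  solve Keq expr → x = 0.07486; check Q = 2.3170e+05
Then remove 1.462 M of J.
Step 2:
                   M          X          J
  Initial 2.4192e-04     0.2704      2.636
  Change  -8.6106e-05 -1.7221e-04 8.6106e-05
  Equil   1.5581e-04     0.2702      2.636
  solve Keq expr → x = 8.6106e-05; check Q = 2.3170e+05

Direction: forward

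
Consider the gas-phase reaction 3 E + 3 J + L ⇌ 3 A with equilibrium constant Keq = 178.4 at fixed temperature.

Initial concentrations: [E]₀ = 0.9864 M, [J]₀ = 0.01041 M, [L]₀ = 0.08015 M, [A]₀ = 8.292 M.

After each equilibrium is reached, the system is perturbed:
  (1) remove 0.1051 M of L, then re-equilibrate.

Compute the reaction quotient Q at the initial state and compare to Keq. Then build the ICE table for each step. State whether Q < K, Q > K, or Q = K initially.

Q₀ = 6.5700e+09; Q > K (proceeds reverse)

Q₀ = 6.5700e+09 vs Keq = 178.4 ⇒ Q>K, reverse
Step 1:
                  E         J         L         A
  I          0.9864   0.01041   0.08015     8.292
  C          0.9265    0.9265    0.3088   -0.9265
  E           1.913     0.937     0.389     7.365
  solve Keq expr → x = -0.3088; check Q = 178.4
Then remove 0.1051 M of L.
Step 2:
                  E         J         L         A
  I           1.913     0.937    0.2839     7.365
  C         0.05067   0.05067   0.01689  -0.05067
  E           1.964    0.9876    0.3008     7.315
  solve Keq expr → x = -0.01689; check Q = 178.4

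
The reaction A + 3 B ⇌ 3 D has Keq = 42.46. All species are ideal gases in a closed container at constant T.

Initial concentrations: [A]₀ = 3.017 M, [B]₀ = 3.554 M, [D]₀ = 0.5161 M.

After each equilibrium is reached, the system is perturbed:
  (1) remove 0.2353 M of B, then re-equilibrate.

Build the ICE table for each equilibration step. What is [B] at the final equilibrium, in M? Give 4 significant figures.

[B]_eq = 0.6975 M

Q₀ = 0.001015 vs Keq = 42.46 ⇒ Q<K, forward
Step 1:
                  A         B         D
  init        3.017     3.554    0.5161
  Δ         -0.9359    -2.808     2.808
  eq          2.081    0.7463     3.324
  solve Keq expr → x = 0.9359; check Q = 42.46
Then remove 0.2353 M of B.
Step 2:
                  A         B         D
  init        2.081     0.511     3.324
  Δ         0.06218    0.1865   -0.1865
  eq          2.143    0.6975     3.137
  solve Keq expr → x = -0.06218; check Q = 42.46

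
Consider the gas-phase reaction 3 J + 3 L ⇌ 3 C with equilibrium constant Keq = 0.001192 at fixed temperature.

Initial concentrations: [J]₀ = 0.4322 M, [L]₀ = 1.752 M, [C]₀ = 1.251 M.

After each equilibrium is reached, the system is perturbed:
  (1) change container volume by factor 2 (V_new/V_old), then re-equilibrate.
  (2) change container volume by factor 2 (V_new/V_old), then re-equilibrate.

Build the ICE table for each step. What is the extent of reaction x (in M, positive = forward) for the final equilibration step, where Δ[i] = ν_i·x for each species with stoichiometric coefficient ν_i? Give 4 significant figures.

x = -0.008093 M

Q₀ = 4.509 vs Keq = 0.001192 ⇒ Q>K, reverse
Step 1:
                   J          L          C
  Initial     0.4322      1.752      1.251
  Change      0.8834     0.8834    -0.8834
  Equil        1.316      2.635     0.3676
  solve Keq expr → x = -0.2945; check Q = 0.001192
Then change container volume by factor 2 (V_new/V_old).
Step 2:
                   J          L          C
  Initial     0.6578      1.318     0.1838
  Change     0.07549    0.07549   -0.07549
  Equil       0.7333      1.393     0.1083
  solve Keq expr → x = -0.02516; check Q = 0.001192
Then change container volume by factor 2 (V_new/V_old).
Step 3:
                   J          L          C
  Initial     0.3666     0.6966    0.05416
  Change     0.02428    0.02428   -0.02428
  Equil       0.3909     0.7209    0.02988
  solve Keq expr → x = -0.008093; check Q = 0.001192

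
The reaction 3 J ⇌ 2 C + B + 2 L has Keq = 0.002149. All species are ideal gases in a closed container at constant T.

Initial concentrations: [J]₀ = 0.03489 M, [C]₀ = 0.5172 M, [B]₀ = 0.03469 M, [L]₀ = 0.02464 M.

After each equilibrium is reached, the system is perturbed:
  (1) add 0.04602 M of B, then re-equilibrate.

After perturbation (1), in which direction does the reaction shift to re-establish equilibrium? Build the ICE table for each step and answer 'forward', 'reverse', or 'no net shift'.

Q₀ = 0.1326 vs Keq = 0.002149 ⇒ Q>K, reverse
Step 1:
                   J          C          B          L
  Initial    0.03489     0.5172    0.03469    0.02464
  Change     0.02459   -0.01639  -0.008196   -0.01639
  Equil      0.05948     0.5008    0.02649   0.008249
  solve Keq expr → x = -0.008196; check Q = 0.002149
Then add 0.04602 M of B.
Step 2:
                   J          C          B          L
  Initial    0.05948     0.5008    0.07251   0.008249
  Change    0.004005   -0.00267  -0.001335   -0.00267
  Equil      0.06348     0.4981    0.07118   0.005579
  solve Keq expr → x = -0.001335; check Q = 0.002149

Direction: reverse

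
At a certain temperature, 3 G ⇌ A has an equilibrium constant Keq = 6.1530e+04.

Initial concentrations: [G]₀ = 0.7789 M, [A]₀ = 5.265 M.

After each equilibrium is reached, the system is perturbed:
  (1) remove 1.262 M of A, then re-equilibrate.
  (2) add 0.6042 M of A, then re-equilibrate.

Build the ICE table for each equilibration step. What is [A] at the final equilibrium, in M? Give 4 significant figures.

Q₀ = 11.14 vs Keq = 6.1530e+04 ⇒ Q<K, forward
Step 1:
                   G          A
  init        0.7789      5.265
  Δ          -0.7342     0.2447
  eq         0.04474       5.51
  solve Keq expr → x = 0.2447; check Q = 6.1530e+04
Then remove 1.262 M of A.
Step 2:
                   G          A
  init       0.04474      4.248
  Δ        -0.003712   0.001237
  eq         0.04103      4.249
  solve Keq expr → x = 0.001237; check Q = 6.1530e+04
Then add 0.6042 M of A.
Step 3:
                   G          A
  init       0.04103      4.853
  Δ         0.001857 -6.1910e-04
  eq         0.04288      4.853
  solve Keq expr → x = -6.1910e-04; check Q = 6.1530e+04

[A]_eq = 4.853 M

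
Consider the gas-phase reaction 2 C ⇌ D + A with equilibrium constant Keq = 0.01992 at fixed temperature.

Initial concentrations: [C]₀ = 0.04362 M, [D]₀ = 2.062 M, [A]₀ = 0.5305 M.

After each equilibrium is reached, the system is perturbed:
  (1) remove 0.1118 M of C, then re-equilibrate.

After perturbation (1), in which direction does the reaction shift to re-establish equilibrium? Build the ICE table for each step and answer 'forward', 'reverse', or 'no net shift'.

Direction: reverse

Q₀ = 574.9 vs Keq = 0.01992 ⇒ Q>K, reverse
Step 1:
                    C           D           A
  I           0.04362       2.062      0.5305
  C             1.031     -0.5156     -0.5156
  E             1.075       1.546     0.01488
  solve Keq expr → x = -0.5156; check Q = 0.01992
Then remove 0.1118 M of C.
Step 2:
                    C           D           A
  I            0.9631       1.546     0.01488
  C           0.00555   -0.002775   -0.002775
  E            0.9686       1.544     0.01211
  solve Keq expr → x = -0.002775; check Q = 0.01992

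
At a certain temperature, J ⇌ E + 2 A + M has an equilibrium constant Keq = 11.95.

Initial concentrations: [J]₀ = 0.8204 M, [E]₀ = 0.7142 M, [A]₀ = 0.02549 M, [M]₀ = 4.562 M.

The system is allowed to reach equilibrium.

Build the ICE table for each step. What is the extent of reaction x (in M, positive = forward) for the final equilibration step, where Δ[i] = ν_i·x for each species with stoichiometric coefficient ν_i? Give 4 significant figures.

x = 0.435 M

Q₀ = 0.00258 vs Keq = 11.95 ⇒ Q<K, forward
Step 1:
                   J          E          A          M
  Initial     0.8204     0.7142    0.02549      4.562
  Change      -0.435      0.435       0.87      0.435
  Equil       0.3854      1.149     0.8955      4.997
  solve Keq expr → x = 0.435; check Q = 11.95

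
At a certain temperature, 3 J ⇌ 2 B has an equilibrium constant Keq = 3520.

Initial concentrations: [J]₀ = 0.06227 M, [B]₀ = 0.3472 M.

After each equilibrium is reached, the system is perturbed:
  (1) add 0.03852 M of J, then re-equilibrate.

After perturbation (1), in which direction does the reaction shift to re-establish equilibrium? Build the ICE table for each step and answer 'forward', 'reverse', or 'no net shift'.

Direction: forward

Q₀ = 499.3 vs Keq = 3520 ⇒ Q<K, forward
Step 1:
                  J         B
  I         0.06227    0.3472
  C        -0.02862   0.01908
  E         0.03365    0.3663
  solve Keq expr → x = 0.009539; check Q = 3520
Then add 0.03852 M of J.
Step 2:
                  J         B
  I         0.07217    0.3663
  C        -0.03702   0.02468
  E         0.03515     0.391
  solve Keq expr → x = 0.01234; check Q = 3520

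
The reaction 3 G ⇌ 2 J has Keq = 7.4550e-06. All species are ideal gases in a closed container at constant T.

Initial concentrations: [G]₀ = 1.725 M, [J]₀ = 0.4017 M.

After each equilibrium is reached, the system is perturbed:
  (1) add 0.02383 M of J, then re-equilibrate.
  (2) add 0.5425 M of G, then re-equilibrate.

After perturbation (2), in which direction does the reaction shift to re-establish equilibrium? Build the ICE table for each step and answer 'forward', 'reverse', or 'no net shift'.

Q₀ = 0.03144 vs Keq = 7.4550e-06 ⇒ Q>K, reverse
Step 1:
                   G          J
  init         1.725     0.4017
  Δ           0.5881    -0.3921
  eq           2.313   0.009606
  solve Keq expr → x = -0.196; check Q = 7.4550e-06
Then add 0.02383 M of J.
Step 2:
                   G          J
  init         2.313    0.03344
  Δ          0.03541   -0.02361
  eq           2.349   0.009827
  solve Keq expr → x = -0.0118; check Q = 7.4550e-06
Then add 0.5425 M of G.
Step 3:
                   G          J
  init         2.891   0.009827
  Δ        -0.005336   0.003557
  eq           2.886    0.01338
  solve Keq expr → x = 0.001779; check Q = 7.4550e-06

Direction: forward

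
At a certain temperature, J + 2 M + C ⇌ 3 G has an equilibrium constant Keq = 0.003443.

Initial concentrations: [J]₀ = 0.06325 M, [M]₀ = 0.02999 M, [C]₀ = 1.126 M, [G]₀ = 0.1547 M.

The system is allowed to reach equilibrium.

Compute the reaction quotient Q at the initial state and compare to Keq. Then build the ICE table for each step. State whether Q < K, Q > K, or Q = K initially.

Q₀ = 57.8 vs Keq = 0.003443 ⇒ Q>K, reverse
Step 1:
                   J          M          C          G
  init       0.06325    0.02999      1.126     0.1547
  Δ          0.04538    0.09076    0.04538    -0.1361
  eq          0.1086     0.1208      1.171    0.01856
  solve Keq expr → x = -0.04538; check Q = 0.003443

Q₀ = 57.8; Q > K (proceeds reverse)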